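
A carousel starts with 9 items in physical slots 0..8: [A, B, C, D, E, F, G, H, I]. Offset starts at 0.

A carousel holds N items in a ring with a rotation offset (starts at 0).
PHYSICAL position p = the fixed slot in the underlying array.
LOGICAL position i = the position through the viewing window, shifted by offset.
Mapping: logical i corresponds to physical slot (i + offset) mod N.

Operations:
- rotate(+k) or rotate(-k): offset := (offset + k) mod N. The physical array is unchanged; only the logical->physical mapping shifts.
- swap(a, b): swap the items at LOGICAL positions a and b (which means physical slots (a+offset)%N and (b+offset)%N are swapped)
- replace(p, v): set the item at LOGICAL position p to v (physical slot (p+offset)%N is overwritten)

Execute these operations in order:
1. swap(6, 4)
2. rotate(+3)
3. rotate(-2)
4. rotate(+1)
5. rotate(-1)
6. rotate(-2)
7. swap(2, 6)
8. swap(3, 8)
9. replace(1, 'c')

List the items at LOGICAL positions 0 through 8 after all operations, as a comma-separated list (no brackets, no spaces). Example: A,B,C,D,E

Answer: I,c,F,H,D,G,B,E,C

Derivation:
After op 1 (swap(6, 4)): offset=0, physical=[A,B,C,D,G,F,E,H,I], logical=[A,B,C,D,G,F,E,H,I]
After op 2 (rotate(+3)): offset=3, physical=[A,B,C,D,G,F,E,H,I], logical=[D,G,F,E,H,I,A,B,C]
After op 3 (rotate(-2)): offset=1, physical=[A,B,C,D,G,F,E,H,I], logical=[B,C,D,G,F,E,H,I,A]
After op 4 (rotate(+1)): offset=2, physical=[A,B,C,D,G,F,E,H,I], logical=[C,D,G,F,E,H,I,A,B]
After op 5 (rotate(-1)): offset=1, physical=[A,B,C,D,G,F,E,H,I], logical=[B,C,D,G,F,E,H,I,A]
After op 6 (rotate(-2)): offset=8, physical=[A,B,C,D,G,F,E,H,I], logical=[I,A,B,C,D,G,F,E,H]
After op 7 (swap(2, 6)): offset=8, physical=[A,F,C,D,G,B,E,H,I], logical=[I,A,F,C,D,G,B,E,H]
After op 8 (swap(3, 8)): offset=8, physical=[A,F,H,D,G,B,E,C,I], logical=[I,A,F,H,D,G,B,E,C]
After op 9 (replace(1, 'c')): offset=8, physical=[c,F,H,D,G,B,E,C,I], logical=[I,c,F,H,D,G,B,E,C]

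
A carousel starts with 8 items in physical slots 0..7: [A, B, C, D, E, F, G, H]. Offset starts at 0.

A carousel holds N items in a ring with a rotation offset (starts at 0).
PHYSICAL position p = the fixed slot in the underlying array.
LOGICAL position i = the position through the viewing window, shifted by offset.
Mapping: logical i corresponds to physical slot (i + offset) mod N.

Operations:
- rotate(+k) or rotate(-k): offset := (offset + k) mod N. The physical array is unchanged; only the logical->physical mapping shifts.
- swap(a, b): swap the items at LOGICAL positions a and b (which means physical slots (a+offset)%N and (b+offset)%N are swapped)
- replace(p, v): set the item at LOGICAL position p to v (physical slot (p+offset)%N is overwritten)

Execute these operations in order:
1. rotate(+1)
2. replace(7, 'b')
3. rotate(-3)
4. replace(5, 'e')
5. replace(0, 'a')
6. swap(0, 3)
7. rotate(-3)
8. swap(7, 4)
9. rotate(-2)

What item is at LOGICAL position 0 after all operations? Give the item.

After op 1 (rotate(+1)): offset=1, physical=[A,B,C,D,E,F,G,H], logical=[B,C,D,E,F,G,H,A]
After op 2 (replace(7, 'b')): offset=1, physical=[b,B,C,D,E,F,G,H], logical=[B,C,D,E,F,G,H,b]
After op 3 (rotate(-3)): offset=6, physical=[b,B,C,D,E,F,G,H], logical=[G,H,b,B,C,D,E,F]
After op 4 (replace(5, 'e')): offset=6, physical=[b,B,C,e,E,F,G,H], logical=[G,H,b,B,C,e,E,F]
After op 5 (replace(0, 'a')): offset=6, physical=[b,B,C,e,E,F,a,H], logical=[a,H,b,B,C,e,E,F]
After op 6 (swap(0, 3)): offset=6, physical=[b,a,C,e,E,F,B,H], logical=[B,H,b,a,C,e,E,F]
After op 7 (rotate(-3)): offset=3, physical=[b,a,C,e,E,F,B,H], logical=[e,E,F,B,H,b,a,C]
After op 8 (swap(7, 4)): offset=3, physical=[b,a,H,e,E,F,B,C], logical=[e,E,F,B,C,b,a,H]
After op 9 (rotate(-2)): offset=1, physical=[b,a,H,e,E,F,B,C], logical=[a,H,e,E,F,B,C,b]

Answer: a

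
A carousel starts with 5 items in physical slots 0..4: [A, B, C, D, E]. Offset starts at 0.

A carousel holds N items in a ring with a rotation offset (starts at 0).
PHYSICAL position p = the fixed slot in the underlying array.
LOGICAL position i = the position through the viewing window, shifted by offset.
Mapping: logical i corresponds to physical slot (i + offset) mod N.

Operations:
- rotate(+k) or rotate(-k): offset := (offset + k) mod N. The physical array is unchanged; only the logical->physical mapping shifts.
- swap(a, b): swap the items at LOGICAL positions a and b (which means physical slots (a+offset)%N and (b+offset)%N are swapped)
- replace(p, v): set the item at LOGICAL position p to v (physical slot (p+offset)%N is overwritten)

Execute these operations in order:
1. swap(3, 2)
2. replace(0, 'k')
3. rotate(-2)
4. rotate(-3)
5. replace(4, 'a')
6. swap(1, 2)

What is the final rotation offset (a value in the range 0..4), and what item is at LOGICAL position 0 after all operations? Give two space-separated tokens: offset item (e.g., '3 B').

Answer: 0 k

Derivation:
After op 1 (swap(3, 2)): offset=0, physical=[A,B,D,C,E], logical=[A,B,D,C,E]
After op 2 (replace(0, 'k')): offset=0, physical=[k,B,D,C,E], logical=[k,B,D,C,E]
After op 3 (rotate(-2)): offset=3, physical=[k,B,D,C,E], logical=[C,E,k,B,D]
After op 4 (rotate(-3)): offset=0, physical=[k,B,D,C,E], logical=[k,B,D,C,E]
After op 5 (replace(4, 'a')): offset=0, physical=[k,B,D,C,a], logical=[k,B,D,C,a]
After op 6 (swap(1, 2)): offset=0, physical=[k,D,B,C,a], logical=[k,D,B,C,a]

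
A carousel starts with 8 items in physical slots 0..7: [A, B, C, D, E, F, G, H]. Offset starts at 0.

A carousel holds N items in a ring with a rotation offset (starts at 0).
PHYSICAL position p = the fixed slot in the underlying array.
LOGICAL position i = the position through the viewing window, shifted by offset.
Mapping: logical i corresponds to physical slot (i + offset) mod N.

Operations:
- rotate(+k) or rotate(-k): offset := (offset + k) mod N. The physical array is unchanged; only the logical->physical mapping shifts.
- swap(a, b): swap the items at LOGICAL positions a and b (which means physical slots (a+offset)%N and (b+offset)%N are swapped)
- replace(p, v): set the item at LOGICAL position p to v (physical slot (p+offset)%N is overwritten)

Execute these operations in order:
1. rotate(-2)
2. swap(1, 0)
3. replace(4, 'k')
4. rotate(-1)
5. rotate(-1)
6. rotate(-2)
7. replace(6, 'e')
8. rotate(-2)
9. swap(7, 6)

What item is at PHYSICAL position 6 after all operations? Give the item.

Answer: G

Derivation:
After op 1 (rotate(-2)): offset=6, physical=[A,B,C,D,E,F,G,H], logical=[G,H,A,B,C,D,E,F]
After op 2 (swap(1, 0)): offset=6, physical=[A,B,C,D,E,F,H,G], logical=[H,G,A,B,C,D,E,F]
After op 3 (replace(4, 'k')): offset=6, physical=[A,B,k,D,E,F,H,G], logical=[H,G,A,B,k,D,E,F]
After op 4 (rotate(-1)): offset=5, physical=[A,B,k,D,E,F,H,G], logical=[F,H,G,A,B,k,D,E]
After op 5 (rotate(-1)): offset=4, physical=[A,B,k,D,E,F,H,G], logical=[E,F,H,G,A,B,k,D]
After op 6 (rotate(-2)): offset=2, physical=[A,B,k,D,E,F,H,G], logical=[k,D,E,F,H,G,A,B]
After op 7 (replace(6, 'e')): offset=2, physical=[e,B,k,D,E,F,H,G], logical=[k,D,E,F,H,G,e,B]
After op 8 (rotate(-2)): offset=0, physical=[e,B,k,D,E,F,H,G], logical=[e,B,k,D,E,F,H,G]
After op 9 (swap(7, 6)): offset=0, physical=[e,B,k,D,E,F,G,H], logical=[e,B,k,D,E,F,G,H]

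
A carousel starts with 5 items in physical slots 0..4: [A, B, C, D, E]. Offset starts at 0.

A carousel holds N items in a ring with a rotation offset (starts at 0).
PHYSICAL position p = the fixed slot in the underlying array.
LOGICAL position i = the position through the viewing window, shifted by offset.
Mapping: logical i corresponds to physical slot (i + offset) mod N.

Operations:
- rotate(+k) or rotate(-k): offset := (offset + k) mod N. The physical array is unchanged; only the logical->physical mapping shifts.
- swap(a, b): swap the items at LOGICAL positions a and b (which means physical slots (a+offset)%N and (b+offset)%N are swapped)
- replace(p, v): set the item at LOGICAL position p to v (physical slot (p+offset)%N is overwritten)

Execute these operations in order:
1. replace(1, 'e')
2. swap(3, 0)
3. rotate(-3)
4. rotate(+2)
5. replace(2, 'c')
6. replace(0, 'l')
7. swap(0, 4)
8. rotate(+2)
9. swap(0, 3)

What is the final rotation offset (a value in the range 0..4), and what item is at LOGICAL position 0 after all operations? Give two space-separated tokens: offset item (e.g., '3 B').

After op 1 (replace(1, 'e')): offset=0, physical=[A,e,C,D,E], logical=[A,e,C,D,E]
After op 2 (swap(3, 0)): offset=0, physical=[D,e,C,A,E], logical=[D,e,C,A,E]
After op 3 (rotate(-3)): offset=2, physical=[D,e,C,A,E], logical=[C,A,E,D,e]
After op 4 (rotate(+2)): offset=4, physical=[D,e,C,A,E], logical=[E,D,e,C,A]
After op 5 (replace(2, 'c')): offset=4, physical=[D,c,C,A,E], logical=[E,D,c,C,A]
After op 6 (replace(0, 'l')): offset=4, physical=[D,c,C,A,l], logical=[l,D,c,C,A]
After op 7 (swap(0, 4)): offset=4, physical=[D,c,C,l,A], logical=[A,D,c,C,l]
After op 8 (rotate(+2)): offset=1, physical=[D,c,C,l,A], logical=[c,C,l,A,D]
After op 9 (swap(0, 3)): offset=1, physical=[D,A,C,l,c], logical=[A,C,l,c,D]

Answer: 1 A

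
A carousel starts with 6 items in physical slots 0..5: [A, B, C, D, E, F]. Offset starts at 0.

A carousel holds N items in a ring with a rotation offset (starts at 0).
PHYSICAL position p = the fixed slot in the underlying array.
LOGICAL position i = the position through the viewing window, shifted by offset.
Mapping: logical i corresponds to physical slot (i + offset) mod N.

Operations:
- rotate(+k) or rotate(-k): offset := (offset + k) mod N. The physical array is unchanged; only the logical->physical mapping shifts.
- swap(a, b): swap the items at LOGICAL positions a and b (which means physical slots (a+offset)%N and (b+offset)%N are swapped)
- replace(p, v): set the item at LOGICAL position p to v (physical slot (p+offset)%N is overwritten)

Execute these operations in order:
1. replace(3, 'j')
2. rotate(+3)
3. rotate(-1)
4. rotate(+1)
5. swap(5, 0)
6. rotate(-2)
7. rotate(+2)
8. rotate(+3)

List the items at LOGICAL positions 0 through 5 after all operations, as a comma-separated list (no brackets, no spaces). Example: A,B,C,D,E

After op 1 (replace(3, 'j')): offset=0, physical=[A,B,C,j,E,F], logical=[A,B,C,j,E,F]
After op 2 (rotate(+3)): offset=3, physical=[A,B,C,j,E,F], logical=[j,E,F,A,B,C]
After op 3 (rotate(-1)): offset=2, physical=[A,B,C,j,E,F], logical=[C,j,E,F,A,B]
After op 4 (rotate(+1)): offset=3, physical=[A,B,C,j,E,F], logical=[j,E,F,A,B,C]
After op 5 (swap(5, 0)): offset=3, physical=[A,B,j,C,E,F], logical=[C,E,F,A,B,j]
After op 6 (rotate(-2)): offset=1, physical=[A,B,j,C,E,F], logical=[B,j,C,E,F,A]
After op 7 (rotate(+2)): offset=3, physical=[A,B,j,C,E,F], logical=[C,E,F,A,B,j]
After op 8 (rotate(+3)): offset=0, physical=[A,B,j,C,E,F], logical=[A,B,j,C,E,F]

Answer: A,B,j,C,E,F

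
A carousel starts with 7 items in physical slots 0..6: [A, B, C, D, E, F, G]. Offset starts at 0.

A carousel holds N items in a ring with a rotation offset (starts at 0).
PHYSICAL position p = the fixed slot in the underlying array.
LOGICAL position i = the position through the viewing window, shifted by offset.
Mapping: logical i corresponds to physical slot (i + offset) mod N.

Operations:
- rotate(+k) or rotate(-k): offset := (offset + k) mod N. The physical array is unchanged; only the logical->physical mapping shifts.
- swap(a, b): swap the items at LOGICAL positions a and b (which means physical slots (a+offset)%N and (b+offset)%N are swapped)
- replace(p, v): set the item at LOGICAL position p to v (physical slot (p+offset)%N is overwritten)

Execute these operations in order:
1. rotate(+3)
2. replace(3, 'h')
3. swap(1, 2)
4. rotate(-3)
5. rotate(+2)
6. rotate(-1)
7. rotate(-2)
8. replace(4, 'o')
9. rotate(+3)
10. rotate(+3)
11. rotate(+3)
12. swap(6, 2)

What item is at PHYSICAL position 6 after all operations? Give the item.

Answer: h

Derivation:
After op 1 (rotate(+3)): offset=3, physical=[A,B,C,D,E,F,G], logical=[D,E,F,G,A,B,C]
After op 2 (replace(3, 'h')): offset=3, physical=[A,B,C,D,E,F,h], logical=[D,E,F,h,A,B,C]
After op 3 (swap(1, 2)): offset=3, physical=[A,B,C,D,F,E,h], logical=[D,F,E,h,A,B,C]
After op 4 (rotate(-3)): offset=0, physical=[A,B,C,D,F,E,h], logical=[A,B,C,D,F,E,h]
After op 5 (rotate(+2)): offset=2, physical=[A,B,C,D,F,E,h], logical=[C,D,F,E,h,A,B]
After op 6 (rotate(-1)): offset=1, physical=[A,B,C,D,F,E,h], logical=[B,C,D,F,E,h,A]
After op 7 (rotate(-2)): offset=6, physical=[A,B,C,D,F,E,h], logical=[h,A,B,C,D,F,E]
After op 8 (replace(4, 'o')): offset=6, physical=[A,B,C,o,F,E,h], logical=[h,A,B,C,o,F,E]
After op 9 (rotate(+3)): offset=2, physical=[A,B,C,o,F,E,h], logical=[C,o,F,E,h,A,B]
After op 10 (rotate(+3)): offset=5, physical=[A,B,C,o,F,E,h], logical=[E,h,A,B,C,o,F]
After op 11 (rotate(+3)): offset=1, physical=[A,B,C,o,F,E,h], logical=[B,C,o,F,E,h,A]
After op 12 (swap(6, 2)): offset=1, physical=[o,B,C,A,F,E,h], logical=[B,C,A,F,E,h,o]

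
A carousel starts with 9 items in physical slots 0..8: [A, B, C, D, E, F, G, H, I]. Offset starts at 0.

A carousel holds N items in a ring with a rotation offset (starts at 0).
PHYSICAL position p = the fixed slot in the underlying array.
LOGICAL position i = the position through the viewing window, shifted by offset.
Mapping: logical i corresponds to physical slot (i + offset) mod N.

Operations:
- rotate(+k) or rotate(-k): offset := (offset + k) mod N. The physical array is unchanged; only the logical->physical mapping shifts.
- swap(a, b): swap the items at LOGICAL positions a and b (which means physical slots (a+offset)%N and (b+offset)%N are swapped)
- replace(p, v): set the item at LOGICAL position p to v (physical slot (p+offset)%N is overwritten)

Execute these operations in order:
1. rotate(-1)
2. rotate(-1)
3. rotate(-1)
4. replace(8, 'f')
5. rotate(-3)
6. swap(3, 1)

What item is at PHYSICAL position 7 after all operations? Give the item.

After op 1 (rotate(-1)): offset=8, physical=[A,B,C,D,E,F,G,H,I], logical=[I,A,B,C,D,E,F,G,H]
After op 2 (rotate(-1)): offset=7, physical=[A,B,C,D,E,F,G,H,I], logical=[H,I,A,B,C,D,E,F,G]
After op 3 (rotate(-1)): offset=6, physical=[A,B,C,D,E,F,G,H,I], logical=[G,H,I,A,B,C,D,E,F]
After op 4 (replace(8, 'f')): offset=6, physical=[A,B,C,D,E,f,G,H,I], logical=[G,H,I,A,B,C,D,E,f]
After op 5 (rotate(-3)): offset=3, physical=[A,B,C,D,E,f,G,H,I], logical=[D,E,f,G,H,I,A,B,C]
After op 6 (swap(3, 1)): offset=3, physical=[A,B,C,D,G,f,E,H,I], logical=[D,G,f,E,H,I,A,B,C]

Answer: H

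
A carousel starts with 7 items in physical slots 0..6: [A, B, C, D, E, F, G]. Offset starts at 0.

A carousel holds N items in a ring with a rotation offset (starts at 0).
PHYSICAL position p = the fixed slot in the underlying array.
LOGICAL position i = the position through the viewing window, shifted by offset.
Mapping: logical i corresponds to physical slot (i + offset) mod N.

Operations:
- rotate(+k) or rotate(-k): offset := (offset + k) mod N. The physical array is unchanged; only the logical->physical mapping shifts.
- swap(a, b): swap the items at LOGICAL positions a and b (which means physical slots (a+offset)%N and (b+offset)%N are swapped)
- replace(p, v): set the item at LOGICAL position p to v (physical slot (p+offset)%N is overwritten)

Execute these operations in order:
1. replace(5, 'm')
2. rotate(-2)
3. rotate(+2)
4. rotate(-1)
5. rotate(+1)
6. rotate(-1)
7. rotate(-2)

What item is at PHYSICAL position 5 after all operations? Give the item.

After op 1 (replace(5, 'm')): offset=0, physical=[A,B,C,D,E,m,G], logical=[A,B,C,D,E,m,G]
After op 2 (rotate(-2)): offset=5, physical=[A,B,C,D,E,m,G], logical=[m,G,A,B,C,D,E]
After op 3 (rotate(+2)): offset=0, physical=[A,B,C,D,E,m,G], logical=[A,B,C,D,E,m,G]
After op 4 (rotate(-1)): offset=6, physical=[A,B,C,D,E,m,G], logical=[G,A,B,C,D,E,m]
After op 5 (rotate(+1)): offset=0, physical=[A,B,C,D,E,m,G], logical=[A,B,C,D,E,m,G]
After op 6 (rotate(-1)): offset=6, physical=[A,B,C,D,E,m,G], logical=[G,A,B,C,D,E,m]
After op 7 (rotate(-2)): offset=4, physical=[A,B,C,D,E,m,G], logical=[E,m,G,A,B,C,D]

Answer: m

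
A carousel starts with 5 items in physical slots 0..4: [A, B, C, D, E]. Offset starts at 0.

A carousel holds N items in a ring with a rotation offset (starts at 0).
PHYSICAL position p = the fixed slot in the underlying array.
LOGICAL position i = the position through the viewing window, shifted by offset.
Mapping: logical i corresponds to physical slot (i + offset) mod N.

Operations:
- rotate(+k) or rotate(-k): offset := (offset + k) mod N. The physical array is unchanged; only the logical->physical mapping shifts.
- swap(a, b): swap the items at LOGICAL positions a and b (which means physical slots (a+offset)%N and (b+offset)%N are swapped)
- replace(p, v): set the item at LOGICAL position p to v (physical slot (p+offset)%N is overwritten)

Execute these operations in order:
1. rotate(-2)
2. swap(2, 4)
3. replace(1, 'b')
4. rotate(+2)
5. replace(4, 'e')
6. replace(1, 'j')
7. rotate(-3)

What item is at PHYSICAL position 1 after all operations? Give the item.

Answer: j

Derivation:
After op 1 (rotate(-2)): offset=3, physical=[A,B,C,D,E], logical=[D,E,A,B,C]
After op 2 (swap(2, 4)): offset=3, physical=[C,B,A,D,E], logical=[D,E,C,B,A]
After op 3 (replace(1, 'b')): offset=3, physical=[C,B,A,D,b], logical=[D,b,C,B,A]
After op 4 (rotate(+2)): offset=0, physical=[C,B,A,D,b], logical=[C,B,A,D,b]
After op 5 (replace(4, 'e')): offset=0, physical=[C,B,A,D,e], logical=[C,B,A,D,e]
After op 6 (replace(1, 'j')): offset=0, physical=[C,j,A,D,e], logical=[C,j,A,D,e]
After op 7 (rotate(-3)): offset=2, physical=[C,j,A,D,e], logical=[A,D,e,C,j]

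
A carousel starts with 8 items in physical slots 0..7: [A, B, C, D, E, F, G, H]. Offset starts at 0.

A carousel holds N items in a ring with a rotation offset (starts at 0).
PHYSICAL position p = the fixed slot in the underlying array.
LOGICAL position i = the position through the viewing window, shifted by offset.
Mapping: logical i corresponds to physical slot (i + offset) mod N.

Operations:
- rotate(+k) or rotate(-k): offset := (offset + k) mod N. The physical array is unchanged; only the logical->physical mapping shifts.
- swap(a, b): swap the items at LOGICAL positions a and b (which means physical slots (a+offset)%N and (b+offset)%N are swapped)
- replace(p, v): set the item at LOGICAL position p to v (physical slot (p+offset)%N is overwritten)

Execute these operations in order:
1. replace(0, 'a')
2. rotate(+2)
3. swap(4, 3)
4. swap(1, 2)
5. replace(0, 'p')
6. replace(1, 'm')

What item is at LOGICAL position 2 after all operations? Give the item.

Answer: D

Derivation:
After op 1 (replace(0, 'a')): offset=0, physical=[a,B,C,D,E,F,G,H], logical=[a,B,C,D,E,F,G,H]
After op 2 (rotate(+2)): offset=2, physical=[a,B,C,D,E,F,G,H], logical=[C,D,E,F,G,H,a,B]
After op 3 (swap(4, 3)): offset=2, physical=[a,B,C,D,E,G,F,H], logical=[C,D,E,G,F,H,a,B]
After op 4 (swap(1, 2)): offset=2, physical=[a,B,C,E,D,G,F,H], logical=[C,E,D,G,F,H,a,B]
After op 5 (replace(0, 'p')): offset=2, physical=[a,B,p,E,D,G,F,H], logical=[p,E,D,G,F,H,a,B]
After op 6 (replace(1, 'm')): offset=2, physical=[a,B,p,m,D,G,F,H], logical=[p,m,D,G,F,H,a,B]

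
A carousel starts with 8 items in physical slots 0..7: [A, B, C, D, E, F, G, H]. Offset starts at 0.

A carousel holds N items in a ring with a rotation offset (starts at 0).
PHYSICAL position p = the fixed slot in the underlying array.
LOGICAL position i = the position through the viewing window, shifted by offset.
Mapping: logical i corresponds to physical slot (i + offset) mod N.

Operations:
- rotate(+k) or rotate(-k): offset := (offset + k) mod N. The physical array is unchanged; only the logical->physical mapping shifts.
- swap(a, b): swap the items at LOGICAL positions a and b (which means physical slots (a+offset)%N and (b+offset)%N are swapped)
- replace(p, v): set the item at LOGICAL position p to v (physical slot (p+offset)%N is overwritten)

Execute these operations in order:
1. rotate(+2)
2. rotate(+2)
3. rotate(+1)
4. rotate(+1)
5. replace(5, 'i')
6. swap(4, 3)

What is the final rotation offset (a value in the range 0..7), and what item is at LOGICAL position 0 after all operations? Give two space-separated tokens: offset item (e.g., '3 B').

After op 1 (rotate(+2)): offset=2, physical=[A,B,C,D,E,F,G,H], logical=[C,D,E,F,G,H,A,B]
After op 2 (rotate(+2)): offset=4, physical=[A,B,C,D,E,F,G,H], logical=[E,F,G,H,A,B,C,D]
After op 3 (rotate(+1)): offset=5, physical=[A,B,C,D,E,F,G,H], logical=[F,G,H,A,B,C,D,E]
After op 4 (rotate(+1)): offset=6, physical=[A,B,C,D,E,F,G,H], logical=[G,H,A,B,C,D,E,F]
After op 5 (replace(5, 'i')): offset=6, physical=[A,B,C,i,E,F,G,H], logical=[G,H,A,B,C,i,E,F]
After op 6 (swap(4, 3)): offset=6, physical=[A,C,B,i,E,F,G,H], logical=[G,H,A,C,B,i,E,F]

Answer: 6 G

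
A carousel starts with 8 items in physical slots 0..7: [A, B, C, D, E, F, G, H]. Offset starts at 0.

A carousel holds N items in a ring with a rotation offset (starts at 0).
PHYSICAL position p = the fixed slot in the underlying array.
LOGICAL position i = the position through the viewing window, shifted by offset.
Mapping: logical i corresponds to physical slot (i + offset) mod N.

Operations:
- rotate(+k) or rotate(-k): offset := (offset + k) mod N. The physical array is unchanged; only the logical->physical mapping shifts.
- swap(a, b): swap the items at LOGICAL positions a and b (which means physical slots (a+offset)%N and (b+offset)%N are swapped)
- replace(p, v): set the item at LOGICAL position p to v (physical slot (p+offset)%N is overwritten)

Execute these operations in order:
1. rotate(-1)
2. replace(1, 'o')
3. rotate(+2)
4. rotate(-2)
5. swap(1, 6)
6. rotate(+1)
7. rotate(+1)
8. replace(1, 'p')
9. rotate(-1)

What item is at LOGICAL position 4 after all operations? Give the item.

After op 1 (rotate(-1)): offset=7, physical=[A,B,C,D,E,F,G,H], logical=[H,A,B,C,D,E,F,G]
After op 2 (replace(1, 'o')): offset=7, physical=[o,B,C,D,E,F,G,H], logical=[H,o,B,C,D,E,F,G]
After op 3 (rotate(+2)): offset=1, physical=[o,B,C,D,E,F,G,H], logical=[B,C,D,E,F,G,H,o]
After op 4 (rotate(-2)): offset=7, physical=[o,B,C,D,E,F,G,H], logical=[H,o,B,C,D,E,F,G]
After op 5 (swap(1, 6)): offset=7, physical=[F,B,C,D,E,o,G,H], logical=[H,F,B,C,D,E,o,G]
After op 6 (rotate(+1)): offset=0, physical=[F,B,C,D,E,o,G,H], logical=[F,B,C,D,E,o,G,H]
After op 7 (rotate(+1)): offset=1, physical=[F,B,C,D,E,o,G,H], logical=[B,C,D,E,o,G,H,F]
After op 8 (replace(1, 'p')): offset=1, physical=[F,B,p,D,E,o,G,H], logical=[B,p,D,E,o,G,H,F]
After op 9 (rotate(-1)): offset=0, physical=[F,B,p,D,E,o,G,H], logical=[F,B,p,D,E,o,G,H]

Answer: E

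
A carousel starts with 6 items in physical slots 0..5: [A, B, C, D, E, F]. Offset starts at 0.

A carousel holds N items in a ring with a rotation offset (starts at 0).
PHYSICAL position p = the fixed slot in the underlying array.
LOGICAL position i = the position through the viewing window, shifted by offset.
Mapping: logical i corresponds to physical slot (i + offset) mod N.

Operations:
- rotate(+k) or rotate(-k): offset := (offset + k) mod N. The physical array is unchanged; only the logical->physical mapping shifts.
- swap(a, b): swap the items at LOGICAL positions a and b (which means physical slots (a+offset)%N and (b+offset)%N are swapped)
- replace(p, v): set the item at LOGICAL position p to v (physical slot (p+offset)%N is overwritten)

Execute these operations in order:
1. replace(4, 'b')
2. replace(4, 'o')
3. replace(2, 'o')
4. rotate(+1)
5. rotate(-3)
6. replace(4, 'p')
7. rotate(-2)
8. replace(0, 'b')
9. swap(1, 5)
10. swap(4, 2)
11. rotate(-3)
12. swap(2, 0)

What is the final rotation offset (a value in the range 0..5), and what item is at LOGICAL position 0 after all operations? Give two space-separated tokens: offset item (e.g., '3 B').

Answer: 5 D

Derivation:
After op 1 (replace(4, 'b')): offset=0, physical=[A,B,C,D,b,F], logical=[A,B,C,D,b,F]
After op 2 (replace(4, 'o')): offset=0, physical=[A,B,C,D,o,F], logical=[A,B,C,D,o,F]
After op 3 (replace(2, 'o')): offset=0, physical=[A,B,o,D,o,F], logical=[A,B,o,D,o,F]
After op 4 (rotate(+1)): offset=1, physical=[A,B,o,D,o,F], logical=[B,o,D,o,F,A]
After op 5 (rotate(-3)): offset=4, physical=[A,B,o,D,o,F], logical=[o,F,A,B,o,D]
After op 6 (replace(4, 'p')): offset=4, physical=[A,B,p,D,o,F], logical=[o,F,A,B,p,D]
After op 7 (rotate(-2)): offset=2, physical=[A,B,p,D,o,F], logical=[p,D,o,F,A,B]
After op 8 (replace(0, 'b')): offset=2, physical=[A,B,b,D,o,F], logical=[b,D,o,F,A,B]
After op 9 (swap(1, 5)): offset=2, physical=[A,D,b,B,o,F], logical=[b,B,o,F,A,D]
After op 10 (swap(4, 2)): offset=2, physical=[o,D,b,B,A,F], logical=[b,B,A,F,o,D]
After op 11 (rotate(-3)): offset=5, physical=[o,D,b,B,A,F], logical=[F,o,D,b,B,A]
After op 12 (swap(2, 0)): offset=5, physical=[o,F,b,B,A,D], logical=[D,o,F,b,B,A]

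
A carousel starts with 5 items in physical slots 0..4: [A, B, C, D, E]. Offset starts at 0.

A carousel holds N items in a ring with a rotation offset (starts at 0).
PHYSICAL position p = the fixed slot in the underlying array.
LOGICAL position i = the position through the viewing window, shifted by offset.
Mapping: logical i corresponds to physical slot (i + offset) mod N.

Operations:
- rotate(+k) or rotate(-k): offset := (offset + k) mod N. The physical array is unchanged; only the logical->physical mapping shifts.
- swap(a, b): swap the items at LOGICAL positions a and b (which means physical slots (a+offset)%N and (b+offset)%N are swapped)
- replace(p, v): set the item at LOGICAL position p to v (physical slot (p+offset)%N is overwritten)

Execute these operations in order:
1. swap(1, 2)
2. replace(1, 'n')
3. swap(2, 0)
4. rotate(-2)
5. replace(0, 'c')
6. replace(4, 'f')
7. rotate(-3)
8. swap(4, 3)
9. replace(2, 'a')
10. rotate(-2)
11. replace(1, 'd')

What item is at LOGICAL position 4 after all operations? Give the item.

Answer: a

Derivation:
After op 1 (swap(1, 2)): offset=0, physical=[A,C,B,D,E], logical=[A,C,B,D,E]
After op 2 (replace(1, 'n')): offset=0, physical=[A,n,B,D,E], logical=[A,n,B,D,E]
After op 3 (swap(2, 0)): offset=0, physical=[B,n,A,D,E], logical=[B,n,A,D,E]
After op 4 (rotate(-2)): offset=3, physical=[B,n,A,D,E], logical=[D,E,B,n,A]
After op 5 (replace(0, 'c')): offset=3, physical=[B,n,A,c,E], logical=[c,E,B,n,A]
After op 6 (replace(4, 'f')): offset=3, physical=[B,n,f,c,E], logical=[c,E,B,n,f]
After op 7 (rotate(-3)): offset=0, physical=[B,n,f,c,E], logical=[B,n,f,c,E]
After op 8 (swap(4, 3)): offset=0, physical=[B,n,f,E,c], logical=[B,n,f,E,c]
After op 9 (replace(2, 'a')): offset=0, physical=[B,n,a,E,c], logical=[B,n,a,E,c]
After op 10 (rotate(-2)): offset=3, physical=[B,n,a,E,c], logical=[E,c,B,n,a]
After op 11 (replace(1, 'd')): offset=3, physical=[B,n,a,E,d], logical=[E,d,B,n,a]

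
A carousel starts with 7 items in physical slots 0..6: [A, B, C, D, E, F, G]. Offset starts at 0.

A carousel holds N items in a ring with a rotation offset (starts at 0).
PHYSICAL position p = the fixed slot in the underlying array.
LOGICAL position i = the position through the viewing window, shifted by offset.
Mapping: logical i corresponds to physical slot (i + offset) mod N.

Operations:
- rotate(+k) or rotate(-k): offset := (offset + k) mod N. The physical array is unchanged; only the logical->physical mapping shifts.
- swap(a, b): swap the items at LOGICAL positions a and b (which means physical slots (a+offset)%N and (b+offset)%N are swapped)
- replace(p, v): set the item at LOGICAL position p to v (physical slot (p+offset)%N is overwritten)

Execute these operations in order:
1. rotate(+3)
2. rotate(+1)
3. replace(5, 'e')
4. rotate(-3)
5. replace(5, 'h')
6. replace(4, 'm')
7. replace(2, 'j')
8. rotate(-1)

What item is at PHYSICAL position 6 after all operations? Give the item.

After op 1 (rotate(+3)): offset=3, physical=[A,B,C,D,E,F,G], logical=[D,E,F,G,A,B,C]
After op 2 (rotate(+1)): offset=4, physical=[A,B,C,D,E,F,G], logical=[E,F,G,A,B,C,D]
After op 3 (replace(5, 'e')): offset=4, physical=[A,B,e,D,E,F,G], logical=[E,F,G,A,B,e,D]
After op 4 (rotate(-3)): offset=1, physical=[A,B,e,D,E,F,G], logical=[B,e,D,E,F,G,A]
After op 5 (replace(5, 'h')): offset=1, physical=[A,B,e,D,E,F,h], logical=[B,e,D,E,F,h,A]
After op 6 (replace(4, 'm')): offset=1, physical=[A,B,e,D,E,m,h], logical=[B,e,D,E,m,h,A]
After op 7 (replace(2, 'j')): offset=1, physical=[A,B,e,j,E,m,h], logical=[B,e,j,E,m,h,A]
After op 8 (rotate(-1)): offset=0, physical=[A,B,e,j,E,m,h], logical=[A,B,e,j,E,m,h]

Answer: h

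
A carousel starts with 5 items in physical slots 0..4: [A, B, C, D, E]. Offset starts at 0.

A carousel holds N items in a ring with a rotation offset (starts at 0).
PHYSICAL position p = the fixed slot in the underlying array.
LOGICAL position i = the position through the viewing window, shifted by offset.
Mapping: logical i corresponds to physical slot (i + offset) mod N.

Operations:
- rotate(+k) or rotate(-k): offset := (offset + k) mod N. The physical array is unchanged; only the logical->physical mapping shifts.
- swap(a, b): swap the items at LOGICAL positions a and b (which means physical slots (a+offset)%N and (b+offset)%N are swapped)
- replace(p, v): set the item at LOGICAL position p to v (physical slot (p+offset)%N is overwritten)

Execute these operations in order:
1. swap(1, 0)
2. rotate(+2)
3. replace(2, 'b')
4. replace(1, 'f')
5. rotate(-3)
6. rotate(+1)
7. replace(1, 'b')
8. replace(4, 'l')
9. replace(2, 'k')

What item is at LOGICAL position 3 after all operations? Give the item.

Answer: f

Derivation:
After op 1 (swap(1, 0)): offset=0, physical=[B,A,C,D,E], logical=[B,A,C,D,E]
After op 2 (rotate(+2)): offset=2, physical=[B,A,C,D,E], logical=[C,D,E,B,A]
After op 3 (replace(2, 'b')): offset=2, physical=[B,A,C,D,b], logical=[C,D,b,B,A]
After op 4 (replace(1, 'f')): offset=2, physical=[B,A,C,f,b], logical=[C,f,b,B,A]
After op 5 (rotate(-3)): offset=4, physical=[B,A,C,f,b], logical=[b,B,A,C,f]
After op 6 (rotate(+1)): offset=0, physical=[B,A,C,f,b], logical=[B,A,C,f,b]
After op 7 (replace(1, 'b')): offset=0, physical=[B,b,C,f,b], logical=[B,b,C,f,b]
After op 8 (replace(4, 'l')): offset=0, physical=[B,b,C,f,l], logical=[B,b,C,f,l]
After op 9 (replace(2, 'k')): offset=0, physical=[B,b,k,f,l], logical=[B,b,k,f,l]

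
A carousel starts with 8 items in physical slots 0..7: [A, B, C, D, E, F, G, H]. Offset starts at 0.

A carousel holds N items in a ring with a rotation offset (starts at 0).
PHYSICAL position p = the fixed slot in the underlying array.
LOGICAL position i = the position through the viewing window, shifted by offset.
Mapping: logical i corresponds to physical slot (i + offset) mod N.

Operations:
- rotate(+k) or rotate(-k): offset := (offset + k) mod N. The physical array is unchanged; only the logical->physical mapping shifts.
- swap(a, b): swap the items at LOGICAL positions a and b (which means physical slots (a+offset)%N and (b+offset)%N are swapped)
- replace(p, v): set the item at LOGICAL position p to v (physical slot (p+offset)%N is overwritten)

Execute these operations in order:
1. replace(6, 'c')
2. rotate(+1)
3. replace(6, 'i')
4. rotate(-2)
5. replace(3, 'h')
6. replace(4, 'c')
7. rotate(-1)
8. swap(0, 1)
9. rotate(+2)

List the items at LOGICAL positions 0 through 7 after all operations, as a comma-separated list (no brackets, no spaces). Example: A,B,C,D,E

After op 1 (replace(6, 'c')): offset=0, physical=[A,B,C,D,E,F,c,H], logical=[A,B,C,D,E,F,c,H]
After op 2 (rotate(+1)): offset=1, physical=[A,B,C,D,E,F,c,H], logical=[B,C,D,E,F,c,H,A]
After op 3 (replace(6, 'i')): offset=1, physical=[A,B,C,D,E,F,c,i], logical=[B,C,D,E,F,c,i,A]
After op 4 (rotate(-2)): offset=7, physical=[A,B,C,D,E,F,c,i], logical=[i,A,B,C,D,E,F,c]
After op 5 (replace(3, 'h')): offset=7, physical=[A,B,h,D,E,F,c,i], logical=[i,A,B,h,D,E,F,c]
After op 6 (replace(4, 'c')): offset=7, physical=[A,B,h,c,E,F,c,i], logical=[i,A,B,h,c,E,F,c]
After op 7 (rotate(-1)): offset=6, physical=[A,B,h,c,E,F,c,i], logical=[c,i,A,B,h,c,E,F]
After op 8 (swap(0, 1)): offset=6, physical=[A,B,h,c,E,F,i,c], logical=[i,c,A,B,h,c,E,F]
After op 9 (rotate(+2)): offset=0, physical=[A,B,h,c,E,F,i,c], logical=[A,B,h,c,E,F,i,c]

Answer: A,B,h,c,E,F,i,c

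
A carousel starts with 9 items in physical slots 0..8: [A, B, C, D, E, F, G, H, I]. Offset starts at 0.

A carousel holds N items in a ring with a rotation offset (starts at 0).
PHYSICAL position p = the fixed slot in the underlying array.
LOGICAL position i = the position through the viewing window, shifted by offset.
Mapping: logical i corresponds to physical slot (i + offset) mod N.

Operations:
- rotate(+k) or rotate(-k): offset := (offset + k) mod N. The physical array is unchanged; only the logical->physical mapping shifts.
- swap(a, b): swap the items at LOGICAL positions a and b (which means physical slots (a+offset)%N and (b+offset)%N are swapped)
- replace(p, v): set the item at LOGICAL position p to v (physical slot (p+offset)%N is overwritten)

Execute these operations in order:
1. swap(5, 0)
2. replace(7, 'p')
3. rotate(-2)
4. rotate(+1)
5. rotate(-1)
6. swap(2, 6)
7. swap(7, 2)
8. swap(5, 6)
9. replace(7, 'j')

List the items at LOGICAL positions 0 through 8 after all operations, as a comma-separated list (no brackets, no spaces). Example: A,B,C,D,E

After op 1 (swap(5, 0)): offset=0, physical=[F,B,C,D,E,A,G,H,I], logical=[F,B,C,D,E,A,G,H,I]
After op 2 (replace(7, 'p')): offset=0, physical=[F,B,C,D,E,A,G,p,I], logical=[F,B,C,D,E,A,G,p,I]
After op 3 (rotate(-2)): offset=7, physical=[F,B,C,D,E,A,G,p,I], logical=[p,I,F,B,C,D,E,A,G]
After op 4 (rotate(+1)): offset=8, physical=[F,B,C,D,E,A,G,p,I], logical=[I,F,B,C,D,E,A,G,p]
After op 5 (rotate(-1)): offset=7, physical=[F,B,C,D,E,A,G,p,I], logical=[p,I,F,B,C,D,E,A,G]
After op 6 (swap(2, 6)): offset=7, physical=[E,B,C,D,F,A,G,p,I], logical=[p,I,E,B,C,D,F,A,G]
After op 7 (swap(7, 2)): offset=7, physical=[A,B,C,D,F,E,G,p,I], logical=[p,I,A,B,C,D,F,E,G]
After op 8 (swap(5, 6)): offset=7, physical=[A,B,C,F,D,E,G,p,I], logical=[p,I,A,B,C,F,D,E,G]
After op 9 (replace(7, 'j')): offset=7, physical=[A,B,C,F,D,j,G,p,I], logical=[p,I,A,B,C,F,D,j,G]

Answer: p,I,A,B,C,F,D,j,G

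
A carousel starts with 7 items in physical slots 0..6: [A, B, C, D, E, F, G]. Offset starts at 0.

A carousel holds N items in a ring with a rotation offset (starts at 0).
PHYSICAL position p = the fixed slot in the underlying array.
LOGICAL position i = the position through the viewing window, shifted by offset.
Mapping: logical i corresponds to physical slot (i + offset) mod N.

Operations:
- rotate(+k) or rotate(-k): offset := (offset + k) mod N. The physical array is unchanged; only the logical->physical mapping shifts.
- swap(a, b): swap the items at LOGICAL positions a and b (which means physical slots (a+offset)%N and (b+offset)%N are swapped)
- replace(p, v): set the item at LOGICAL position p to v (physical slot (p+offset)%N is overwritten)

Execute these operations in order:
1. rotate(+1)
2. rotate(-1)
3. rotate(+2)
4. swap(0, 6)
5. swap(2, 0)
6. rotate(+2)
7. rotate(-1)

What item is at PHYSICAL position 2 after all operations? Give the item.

Answer: E

Derivation:
After op 1 (rotate(+1)): offset=1, physical=[A,B,C,D,E,F,G], logical=[B,C,D,E,F,G,A]
After op 2 (rotate(-1)): offset=0, physical=[A,B,C,D,E,F,G], logical=[A,B,C,D,E,F,G]
After op 3 (rotate(+2)): offset=2, physical=[A,B,C,D,E,F,G], logical=[C,D,E,F,G,A,B]
After op 4 (swap(0, 6)): offset=2, physical=[A,C,B,D,E,F,G], logical=[B,D,E,F,G,A,C]
After op 5 (swap(2, 0)): offset=2, physical=[A,C,E,D,B,F,G], logical=[E,D,B,F,G,A,C]
After op 6 (rotate(+2)): offset=4, physical=[A,C,E,D,B,F,G], logical=[B,F,G,A,C,E,D]
After op 7 (rotate(-1)): offset=3, physical=[A,C,E,D,B,F,G], logical=[D,B,F,G,A,C,E]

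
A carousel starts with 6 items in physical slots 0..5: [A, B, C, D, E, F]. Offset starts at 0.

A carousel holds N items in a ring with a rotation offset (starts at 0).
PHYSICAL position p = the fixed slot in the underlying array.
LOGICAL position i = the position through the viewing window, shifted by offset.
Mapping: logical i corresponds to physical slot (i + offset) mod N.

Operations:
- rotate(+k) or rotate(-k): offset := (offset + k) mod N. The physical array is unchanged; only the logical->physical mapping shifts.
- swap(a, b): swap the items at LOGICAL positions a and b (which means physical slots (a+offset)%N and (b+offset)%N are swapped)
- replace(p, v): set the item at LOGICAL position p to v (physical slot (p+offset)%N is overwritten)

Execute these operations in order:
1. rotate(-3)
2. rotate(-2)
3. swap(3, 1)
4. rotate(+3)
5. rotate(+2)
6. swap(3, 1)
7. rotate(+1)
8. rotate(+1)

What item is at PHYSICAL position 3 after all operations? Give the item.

Answer: B

Derivation:
After op 1 (rotate(-3)): offset=3, physical=[A,B,C,D,E,F], logical=[D,E,F,A,B,C]
After op 2 (rotate(-2)): offset=1, physical=[A,B,C,D,E,F], logical=[B,C,D,E,F,A]
After op 3 (swap(3, 1)): offset=1, physical=[A,B,E,D,C,F], logical=[B,E,D,C,F,A]
After op 4 (rotate(+3)): offset=4, physical=[A,B,E,D,C,F], logical=[C,F,A,B,E,D]
After op 5 (rotate(+2)): offset=0, physical=[A,B,E,D,C,F], logical=[A,B,E,D,C,F]
After op 6 (swap(3, 1)): offset=0, physical=[A,D,E,B,C,F], logical=[A,D,E,B,C,F]
After op 7 (rotate(+1)): offset=1, physical=[A,D,E,B,C,F], logical=[D,E,B,C,F,A]
After op 8 (rotate(+1)): offset=2, physical=[A,D,E,B,C,F], logical=[E,B,C,F,A,D]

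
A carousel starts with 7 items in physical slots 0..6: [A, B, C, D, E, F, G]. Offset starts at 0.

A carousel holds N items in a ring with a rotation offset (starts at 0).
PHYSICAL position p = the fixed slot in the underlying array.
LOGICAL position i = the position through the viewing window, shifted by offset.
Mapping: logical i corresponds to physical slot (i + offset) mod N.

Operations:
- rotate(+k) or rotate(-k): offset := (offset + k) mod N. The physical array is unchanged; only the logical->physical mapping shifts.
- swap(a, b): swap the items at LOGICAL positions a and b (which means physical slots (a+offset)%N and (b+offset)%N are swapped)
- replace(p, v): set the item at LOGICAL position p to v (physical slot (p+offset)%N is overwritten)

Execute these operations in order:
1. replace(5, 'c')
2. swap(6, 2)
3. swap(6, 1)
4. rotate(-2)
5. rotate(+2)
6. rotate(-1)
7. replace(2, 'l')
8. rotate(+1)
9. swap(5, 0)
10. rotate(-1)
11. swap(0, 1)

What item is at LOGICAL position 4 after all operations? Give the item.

After op 1 (replace(5, 'c')): offset=0, physical=[A,B,C,D,E,c,G], logical=[A,B,C,D,E,c,G]
After op 2 (swap(6, 2)): offset=0, physical=[A,B,G,D,E,c,C], logical=[A,B,G,D,E,c,C]
After op 3 (swap(6, 1)): offset=0, physical=[A,C,G,D,E,c,B], logical=[A,C,G,D,E,c,B]
After op 4 (rotate(-2)): offset=5, physical=[A,C,G,D,E,c,B], logical=[c,B,A,C,G,D,E]
After op 5 (rotate(+2)): offset=0, physical=[A,C,G,D,E,c,B], logical=[A,C,G,D,E,c,B]
After op 6 (rotate(-1)): offset=6, physical=[A,C,G,D,E,c,B], logical=[B,A,C,G,D,E,c]
After op 7 (replace(2, 'l')): offset=6, physical=[A,l,G,D,E,c,B], logical=[B,A,l,G,D,E,c]
After op 8 (rotate(+1)): offset=0, physical=[A,l,G,D,E,c,B], logical=[A,l,G,D,E,c,B]
After op 9 (swap(5, 0)): offset=0, physical=[c,l,G,D,E,A,B], logical=[c,l,G,D,E,A,B]
After op 10 (rotate(-1)): offset=6, physical=[c,l,G,D,E,A,B], logical=[B,c,l,G,D,E,A]
After op 11 (swap(0, 1)): offset=6, physical=[B,l,G,D,E,A,c], logical=[c,B,l,G,D,E,A]

Answer: D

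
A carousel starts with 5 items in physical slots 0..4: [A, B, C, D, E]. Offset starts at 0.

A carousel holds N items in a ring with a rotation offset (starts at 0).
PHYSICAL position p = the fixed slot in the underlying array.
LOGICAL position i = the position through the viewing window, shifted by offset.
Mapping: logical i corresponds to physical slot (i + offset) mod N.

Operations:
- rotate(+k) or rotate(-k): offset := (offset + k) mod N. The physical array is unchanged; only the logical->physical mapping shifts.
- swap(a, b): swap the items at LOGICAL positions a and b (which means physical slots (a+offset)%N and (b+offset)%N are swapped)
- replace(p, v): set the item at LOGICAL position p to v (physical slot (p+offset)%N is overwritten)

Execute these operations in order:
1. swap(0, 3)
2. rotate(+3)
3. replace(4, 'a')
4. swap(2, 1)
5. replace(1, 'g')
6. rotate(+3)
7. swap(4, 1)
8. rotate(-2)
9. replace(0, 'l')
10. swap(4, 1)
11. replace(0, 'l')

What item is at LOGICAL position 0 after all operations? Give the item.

Answer: l

Derivation:
After op 1 (swap(0, 3)): offset=0, physical=[D,B,C,A,E], logical=[D,B,C,A,E]
After op 2 (rotate(+3)): offset=3, physical=[D,B,C,A,E], logical=[A,E,D,B,C]
After op 3 (replace(4, 'a')): offset=3, physical=[D,B,a,A,E], logical=[A,E,D,B,a]
After op 4 (swap(2, 1)): offset=3, physical=[E,B,a,A,D], logical=[A,D,E,B,a]
After op 5 (replace(1, 'g')): offset=3, physical=[E,B,a,A,g], logical=[A,g,E,B,a]
After op 6 (rotate(+3)): offset=1, physical=[E,B,a,A,g], logical=[B,a,A,g,E]
After op 7 (swap(4, 1)): offset=1, physical=[a,B,E,A,g], logical=[B,E,A,g,a]
After op 8 (rotate(-2)): offset=4, physical=[a,B,E,A,g], logical=[g,a,B,E,A]
After op 9 (replace(0, 'l')): offset=4, physical=[a,B,E,A,l], logical=[l,a,B,E,A]
After op 10 (swap(4, 1)): offset=4, physical=[A,B,E,a,l], logical=[l,A,B,E,a]
After op 11 (replace(0, 'l')): offset=4, physical=[A,B,E,a,l], logical=[l,A,B,E,a]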